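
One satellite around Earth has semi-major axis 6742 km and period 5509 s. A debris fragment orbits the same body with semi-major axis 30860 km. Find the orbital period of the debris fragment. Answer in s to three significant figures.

T₂ ≈ 53900 s

Kepler's third law: T² ∝ a³, so T₂ = T₁ (a₂/a₁)^(3/2).
a₂/a₁ = 4.577, (a₂/a₁)^(3/2) = 9.793.
T₂ = 5509 × 9.793 = 53950 s.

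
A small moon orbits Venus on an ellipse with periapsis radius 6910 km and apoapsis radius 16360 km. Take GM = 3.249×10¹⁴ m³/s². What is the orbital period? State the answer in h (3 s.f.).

Semi-major axis a = (r_p + r_a)/2 = (6910.0 + 16360)/2 = 11635 km = 1.164×10⁷ m.
By Kepler's third law T = 2π√(a³/μ) = 2π × 2.202×10³ = 1.383×10⁴ s.
= 3.843 h.

T ≈ 3.84 h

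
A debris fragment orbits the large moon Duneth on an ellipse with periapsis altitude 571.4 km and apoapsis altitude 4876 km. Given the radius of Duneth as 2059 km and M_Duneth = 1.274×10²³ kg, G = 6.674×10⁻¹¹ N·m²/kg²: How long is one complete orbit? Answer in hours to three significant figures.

T ≈ 6.26 hours

μ = GM = 6.674×10⁻¹¹ × 1.274×10²³ = 8.503×10¹² m³/s².
r_p = 2059 + 571.4 = 2630.4 km = 2.6304×10⁶ m.
r_a = 2059 + 4876 = 6935.0 km = 6.9350×10⁶ m.
Semi-major axis a = (r_p + r_a)/2 = (2630.4 + 6935.0)/2 = 4782.7 km = 4.783×10⁶ m.
By Kepler's third law T = 2π√(a³/μ) = 2π × 3.587×10³ = 2.254×10⁴ s.
= 6.261 hours.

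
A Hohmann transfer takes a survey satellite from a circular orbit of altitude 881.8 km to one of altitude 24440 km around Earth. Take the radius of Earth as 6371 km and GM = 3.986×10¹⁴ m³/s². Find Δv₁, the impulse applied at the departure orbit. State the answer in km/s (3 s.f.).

r₁ = 6371 + 881.8 = 7252.8 km = 7.2528×10⁶ m.
r₂ = 6371 + 24440 = 30811 km = 3.0811×10⁷ m.
Transfer ellipse a_t = (r₁ + r₂)/2 = 1.903×10⁷ m.
At r₁: circular v_c1 = √(μ/r₁) = 7413 m/s; transfer-perigee v_p = √[μ(2/r₁ − 1/a_t)] = 9433 m/s.
Δv₁ = v_p − v_c1 = 2019 m/s.
= 2.019 km/s.

Δv ≈ 2.02 km/s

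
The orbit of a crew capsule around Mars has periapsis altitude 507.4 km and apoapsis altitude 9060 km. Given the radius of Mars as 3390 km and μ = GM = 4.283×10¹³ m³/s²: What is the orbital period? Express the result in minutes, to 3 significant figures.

T ≈ 374 minutes

r_p = 3390 + 507.4 = 3897.4 km = 3.8974×10⁶ m.
r_a = 3390 + 9060 = 12450 km = 1.2450×10⁷ m.
Semi-major axis a = (r_p + r_a)/2 = (3897.4 + 12450)/2 = 8173.7 km = 8.174×10⁶ m.
By Kepler's third law T = 2π√(a³/μ) = 2π × 3.571×10³ = 2.244×10⁴ s.
= 373.9 minutes.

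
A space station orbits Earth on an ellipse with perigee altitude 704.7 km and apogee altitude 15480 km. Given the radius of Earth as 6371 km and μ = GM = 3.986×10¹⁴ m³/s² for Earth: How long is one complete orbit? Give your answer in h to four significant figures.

T ≈ 4.809 h

r_p = 6371 + 704.7 = 7075.7 km = 7.0757×10⁶ m.
r_a = 6371 + 15480 = 21851 km = 2.1851×10⁷ m.
Semi-major axis a = (r_p + r_a)/2 = (7075.7 + 21851)/2 = 14463 km = 1.446×10⁷ m.
By Kepler's third law T = 2π√(a³/μ) = 2π × 2.755×10³ = 1.731×10⁴ s.
= 4.809 h.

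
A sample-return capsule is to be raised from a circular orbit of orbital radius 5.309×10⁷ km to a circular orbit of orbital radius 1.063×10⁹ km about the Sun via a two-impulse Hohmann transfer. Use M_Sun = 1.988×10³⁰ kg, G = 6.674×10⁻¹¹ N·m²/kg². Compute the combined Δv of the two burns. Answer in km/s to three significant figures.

Δv_total ≈ 26.7 km/s

μ = GM = 6.674×10⁻¹¹ × 1.988×10³⁰ = 1.327×10²⁰ m³/s².
r₁ = 5.309×10⁷ km = 5.309×10¹⁰ m.
r₂ = 1.063×10⁹ km = 1.063×10¹² m.
Transfer ellipse a_t = (r₁ + r₂)/2 = 5.580×10¹¹ m.
At r₁: circular v_c1 = √(μ/r₁) = 49990 m/s; transfer-perihelion v_p = √[μ(2/r₁ − 1/a_t)] = 69000 m/s.
Δv₁ = v_p − v_c1 = 19010 m/s.
At r₂: circular v_c2 = √(μ/r₂) = 11170 m/s; transfer-aphelion v_a = √[μ(2/r₂ − 1/a_t)] = 3446 m/s.
Δv₂ = v_c2 − v_a = 7726 m/s.
Total Δv = Δv₁ + Δv₂ = 26730 m/s = 26.73 km/s.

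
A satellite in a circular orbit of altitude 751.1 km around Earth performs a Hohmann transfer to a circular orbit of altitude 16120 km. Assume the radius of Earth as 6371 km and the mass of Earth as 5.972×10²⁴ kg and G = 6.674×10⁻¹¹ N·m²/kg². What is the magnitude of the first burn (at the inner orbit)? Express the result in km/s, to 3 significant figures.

μ = GM = 6.674×10⁻¹¹ × 5.972×10²⁴ = 3.986×10¹⁴ m³/s².
r₁ = 6371 + 751.1 = 7122.1 km = 7.1221×10⁶ m.
r₂ = 6371 + 16120 = 22491 km = 2.2491×10⁷ m.
Transfer ellipse a_t = (r₁ + r₂)/2 = 1.481×10⁷ m.
At r₁: circular v_c1 = √(μ/r₁) = 7481 m/s; transfer-perigee v_p = √[μ(2/r₁ − 1/a_t)] = 9220 m/s.
Δv₁ = v_p − v_c1 = 1739 m/s.
= 1.739 km/s.

Δv ≈ 1.74 km/s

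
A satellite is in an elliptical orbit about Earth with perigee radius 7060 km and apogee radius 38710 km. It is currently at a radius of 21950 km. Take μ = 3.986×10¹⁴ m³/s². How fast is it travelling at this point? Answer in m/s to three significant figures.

v ≈ 4350 m/s

Semi-major axis a = (r_p + r_a)/2 = 22885 km = 2.288×10⁷ m.
Vis-viva: v² = μ(2/r − 1/a) = 3.986×10¹⁴ × (9.112×10⁻⁸ − 4.370×10⁻⁸) = 1.890×10⁷ m²/s².
v = 4348 m/s.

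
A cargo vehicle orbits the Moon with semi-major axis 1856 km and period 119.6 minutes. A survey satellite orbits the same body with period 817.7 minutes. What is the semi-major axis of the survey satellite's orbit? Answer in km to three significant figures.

a₂ ≈ 6690 km

Kepler's third law: a³ ∝ T², so a₂ = a₁ (T₂/T₁)^(2/3).
T₂/T₁ = 6.837, (T₂/T₁)^(2/3) = 3.602.
a₂ = 1856 × 3.602 = 6686 km.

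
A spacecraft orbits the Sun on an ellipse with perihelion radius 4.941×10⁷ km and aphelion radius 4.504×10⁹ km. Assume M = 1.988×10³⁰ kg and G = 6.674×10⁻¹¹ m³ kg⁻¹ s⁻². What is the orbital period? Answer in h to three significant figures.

T ≈ 521000 h

μ = GM = 6.674×10⁻¹¹ × 1.988×10³⁰ = 1.327×10²⁰ m³/s².
Semi-major axis a = (r_p + r_a)/2 = (4.9410×10⁷ + 4.5040×10⁹)/2 = 2.2767×10⁹ km = 2.277×10¹² m.
By Kepler's third law T = 2π√(a³/μ) = 2π × 2.982×10⁸ = 1.874×10⁹ s.
= 5.205×10⁵ h.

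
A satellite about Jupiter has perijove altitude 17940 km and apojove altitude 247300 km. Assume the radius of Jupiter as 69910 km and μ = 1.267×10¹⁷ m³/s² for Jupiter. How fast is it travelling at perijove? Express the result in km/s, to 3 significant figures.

v ≈ 47.5 km/s

r_p = 69910 + 17940 = 87850 km = 8.7850×10⁷ m.
r_a = 69910 + 247300 = 317210 km = 3.1721×10⁸ m.
Semi-major axis a = (r_p + r_a)/2 = 2.0253×10⁵ km = 2.025×10⁸ m.
Vis-viva: v² = μ(2/r − 1/a) = 1.267×10¹⁷ × (2.277×10⁻⁸ − 4.938×10⁻⁹) = 2.259×10⁹ m²/s².
v = 47530 m/s = 47.53 km/s.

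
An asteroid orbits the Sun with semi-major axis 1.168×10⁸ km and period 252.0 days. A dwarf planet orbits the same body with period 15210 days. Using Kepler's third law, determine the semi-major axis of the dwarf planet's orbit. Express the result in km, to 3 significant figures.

Kepler's third law: a³ ∝ T², so a₂ = a₁ (T₂/T₁)^(2/3).
T₂/T₁ = 60.36, (T₂/T₁)^(2/3) = 15.39.
a₂ = 1.168×10⁸ × 15.39 = 1.797×10⁹ km.

a₂ ≈ 1.80×10⁹ km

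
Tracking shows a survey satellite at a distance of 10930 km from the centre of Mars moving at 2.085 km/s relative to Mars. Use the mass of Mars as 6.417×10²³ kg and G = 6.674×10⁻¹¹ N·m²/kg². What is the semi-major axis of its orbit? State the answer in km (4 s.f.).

a ≈ 12270 km

μ = GM = 6.674×10⁻¹¹ × 6.417×10²³ = 4.283×10¹³ m³/s².
r = 1.093×10⁷ m.
Specific orbital energy ε = v²/2 − μ/r = (2085)²/2 − 4.283×10¹³/1.093×10⁷ = -1.745×10⁶ J/kg.
Since ε = −μ/(2a), a = −μ/(2ε) = 1.227×10⁷ m = 12274 km.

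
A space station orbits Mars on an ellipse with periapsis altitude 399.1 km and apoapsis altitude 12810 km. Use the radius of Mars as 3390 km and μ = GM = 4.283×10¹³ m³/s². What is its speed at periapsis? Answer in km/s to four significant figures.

v ≈ 4.280 km/s

r_p = 3390 + 399.1 = 3789.1 km = 3.7891×10⁶ m.
r_a = 3390 + 12810 = 16200 km = 1.6200×10⁷ m.
Semi-major axis a = (r_p + r_a)/2 = 9994.5 km = 9.995×10⁶ m.
Vis-viva: v² = μ(2/r − 1/a) = 4.283×10¹³ × (5.278×10⁻⁷ − 1.001×10⁻⁷) = 1.832×10⁷ m²/s².
v = 4280 m/s = 4.280 km/s.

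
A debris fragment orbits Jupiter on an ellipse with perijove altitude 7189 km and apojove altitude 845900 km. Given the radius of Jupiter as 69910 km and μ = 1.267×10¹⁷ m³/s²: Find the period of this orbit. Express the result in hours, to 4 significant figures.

T ≈ 54.24 hours

r_p = 69910 + 7189 = 77099 km = 7.7099×10⁷ m.
r_a = 69910 + 845900 = 915810 km = 9.1581×10⁸ m.
Semi-major axis a = (r_p + r_a)/2 = (77099 + 9.1581×10⁵)/2 = 4.9645×10⁵ km = 4.965×10⁸ m.
By Kepler's third law T = 2π√(a³/μ) = 2π × 3.108×10⁴ = 1.953×10⁵ s.
= 54.24 hours.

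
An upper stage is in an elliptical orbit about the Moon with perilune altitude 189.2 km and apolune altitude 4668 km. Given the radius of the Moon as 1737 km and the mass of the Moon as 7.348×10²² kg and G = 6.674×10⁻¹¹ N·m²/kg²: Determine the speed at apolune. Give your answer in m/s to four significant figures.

v ≈ 595.0 m/s

μ = GM = 6.674×10⁻¹¹ × 7.348×10²² = 4.904×10¹² m³/s².
r_p = 1737 + 189.2 = 1926.2 km = 1.9262×10⁶ m.
r_a = 1737 + 4668 = 6405.0 km = 6.4050×10⁶ m.
Semi-major axis a = (r_p + r_a)/2 = 4165.6 km = 4.166×10⁶ m.
Vis-viva: v² = μ(2/r − 1/a) = 4.904×10¹² × (3.123×10⁻⁷ − 2.401×10⁻⁷) = 3.540×10⁵ m²/s².
v = 595.0 m/s.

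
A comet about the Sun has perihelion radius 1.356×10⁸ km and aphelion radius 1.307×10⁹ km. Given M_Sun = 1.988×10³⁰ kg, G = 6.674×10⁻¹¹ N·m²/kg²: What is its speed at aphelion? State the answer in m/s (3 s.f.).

v ≈ 4370 m/s

μ = GM = 6.674×10⁻¹¹ × 1.988×10³⁰ = 1.327×10²⁰ m³/s².
Semi-major axis a = (r_p + r_a)/2 = 7.2130×10⁸ km = 7.213×10¹¹ m.
Vis-viva: v² = μ(2/r − 1/a) = 1.327×10²⁰ × (1.530×10⁻¹² − 1.386×10⁻¹²) = 1.908×10⁷ m²/s².
v = 4369 m/s.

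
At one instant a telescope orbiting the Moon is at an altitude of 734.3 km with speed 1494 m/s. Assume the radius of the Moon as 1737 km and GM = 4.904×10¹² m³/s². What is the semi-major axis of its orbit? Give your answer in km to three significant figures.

a ≈ 2820 km

r = 1737 + 734.3 = 2471.3 km = 2.471×10⁶ m.
Vis-viva rearranged: 1/a = 2/r − v²/μ = 8.093×10⁻⁷ − 4.551×10⁻⁷ = 3.541×10⁻⁷ m⁻¹.
a = 2.824×10⁶ m = 2823.7 km.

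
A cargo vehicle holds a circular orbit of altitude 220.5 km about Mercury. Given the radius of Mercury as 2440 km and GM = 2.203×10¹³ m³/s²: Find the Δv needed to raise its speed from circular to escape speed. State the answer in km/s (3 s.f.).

Δv ≈ 1.19 km/s

r = 2440 + 220.5 = 2660.5 km = 2.6605×10⁶ m.
Circular speed v_c = √(μ/r) = 2878 m/s.
Escape speed v_esc = √(2μ/r) = √2 × v_c = 4069 m/s.
Δv = v_esc − v_c = 1192 m/s = 1.192 km/s.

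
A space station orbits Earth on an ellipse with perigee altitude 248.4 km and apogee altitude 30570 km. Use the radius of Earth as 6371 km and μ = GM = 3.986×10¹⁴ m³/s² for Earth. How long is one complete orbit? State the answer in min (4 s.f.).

r_p = 6371 + 248.4 = 6619.4 km = 6.6194×10⁶ m.
r_a = 6371 + 30570 = 36941 km = 3.6941×10⁷ m.
Semi-major axis a = (r_p + r_a)/2 = (6619.4 + 36941)/2 = 21780 km = 2.178×10⁷ m.
By Kepler's third law T = 2π√(a³/μ) = 2π × 5.091×10³ = 3.199×10⁴ s.
= 533.2 min.

T ≈ 533.2 min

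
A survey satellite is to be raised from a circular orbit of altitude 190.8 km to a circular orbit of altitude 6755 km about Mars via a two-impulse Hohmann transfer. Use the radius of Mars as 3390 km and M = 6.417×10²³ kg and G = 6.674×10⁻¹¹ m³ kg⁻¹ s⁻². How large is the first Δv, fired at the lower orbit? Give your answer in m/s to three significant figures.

μ = GM = 6.674×10⁻¹¹ × 6.417×10²³ = 4.283×10¹³ m³/s².
r₁ = 3390 + 190.8 = 3580.8 km = 3.5808×10⁶ m.
r₂ = 3390 + 6755 = 10145 km = 1.0145×10⁷ m.
Transfer ellipse a_t = (r₁ + r₂)/2 = 6.863×10⁶ m.
At r₁: circular v_c1 = √(μ/r₁) = 3458 m/s; transfer-periapsis v_p = √[μ(2/r₁ − 1/a_t)] = 4205 m/s.
Δv₁ = v_p − v_c1 = 746.4 m/s.

Δv ≈ 746 m/s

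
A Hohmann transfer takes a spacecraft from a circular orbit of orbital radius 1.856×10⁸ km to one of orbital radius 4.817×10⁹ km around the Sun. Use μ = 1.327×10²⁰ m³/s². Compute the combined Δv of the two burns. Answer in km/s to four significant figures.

Δv_total ≈ 14.19 km/s

r₁ = 1.856×10⁸ km = 1.856×10¹¹ m.
r₂ = 4.817×10⁹ km = 4.817×10¹² m.
Transfer ellipse a_t = (r₁ + r₂)/2 = 2.501×10¹² m.
At r₁: circular v_c1 = √(μ/r₁) = 26740 m/s; transfer-perihelion v_p = √[μ(2/r₁ − 1/a_t)] = 37110 m/s.
Δv₁ = v_p − v_c1 = 10370 m/s.
At r₂: circular v_c2 = √(μ/r₂) = 5249 m/s; transfer-aphelion v_a = √[μ(2/r₂ − 1/a_t)] = 1430 m/s.
Δv₂ = v_c2 − v_a = 3819 m/s.
Total Δv = Δv₁ + Δv₂ = 14190 m/s = 14.19 km/s.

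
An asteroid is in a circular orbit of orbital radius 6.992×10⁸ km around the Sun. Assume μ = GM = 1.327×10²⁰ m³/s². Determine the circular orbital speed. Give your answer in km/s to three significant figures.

r = 6.992×10⁸ km = 6.992×10¹¹ m.
For a circular orbit v = √(μ/r) = √(1.327×10²⁰ / 6.992×10¹¹) = √(1.898×10⁸) = 13780 m/s.
That is 13.78 km/s.

v ≈ 13.8 km/s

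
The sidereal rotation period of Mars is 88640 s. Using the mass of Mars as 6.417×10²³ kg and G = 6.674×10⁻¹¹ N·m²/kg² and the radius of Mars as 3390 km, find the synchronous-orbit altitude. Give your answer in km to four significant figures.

μ = GM = 6.674×10⁻¹¹ × 6.417×10²³ = 4.283×10¹³ m³/s².
A synchronous orbit has period T, so by Kepler's third law a = (μT²/4π²)^(1/3).
μT²/4π² = 4.283×10¹³ × (8.864×10⁴)² / 39.48 = 8.524×10²¹ m³.
a = 2.043×10⁷ m = 20427 km.
Altitude h = a − R = 20427 − 3390 = 17037 km.

h_sync ≈ 17040 km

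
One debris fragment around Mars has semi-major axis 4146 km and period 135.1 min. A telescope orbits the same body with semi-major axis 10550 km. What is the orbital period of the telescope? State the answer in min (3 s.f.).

T₂ ≈ 548 min

Kepler's third law: T² ∝ a³, so T₂ = T₁ (a₂/a₁)^(3/2).
a₂/a₁ = 2.545, (a₂/a₁)^(3/2) = 4.059.
T₂ = 135.1 × 4.059 = 548.4 min.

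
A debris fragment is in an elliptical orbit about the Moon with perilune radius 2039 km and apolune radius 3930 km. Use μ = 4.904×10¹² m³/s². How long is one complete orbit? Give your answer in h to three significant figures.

Semi-major axis a = (r_p + r_a)/2 = (2039.0 + 3930.0)/2 = 2984.5 km = 2.984×10⁶ m.
By Kepler's third law T = 2π√(a³/μ) = 2π × 2.328×10³ = 1.463×10⁴ s.
= 4.064 h.

T ≈ 4.06 h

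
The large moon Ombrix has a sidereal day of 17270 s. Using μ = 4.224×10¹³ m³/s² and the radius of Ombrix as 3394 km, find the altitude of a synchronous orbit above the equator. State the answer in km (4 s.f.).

h_sync ≈ 3440 km

A synchronous orbit has period T, so by Kepler's third law a = (μT²/4π²)^(1/3).
μT²/4π² = 4.224×10¹³ × (1.727×10⁴)² / 39.48 = 3.191×10²⁰ m³.
a = 6.834×10⁶ m = 6833.6 km.
Altitude h = a − R = 6833.6 − 3394 = 3439.6 km.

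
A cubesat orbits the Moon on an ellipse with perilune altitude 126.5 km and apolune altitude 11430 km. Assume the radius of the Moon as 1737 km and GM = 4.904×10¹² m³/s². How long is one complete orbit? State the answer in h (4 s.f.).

T ≈ 16.24 h

r_p = 1737 + 126.5 = 1863.5 km = 1.8635×10⁶ m.
r_a = 1737 + 11430 = 13167 km = 1.3167×10⁷ m.
Semi-major axis a = (r_p + r_a)/2 = (1863.5 + 13167)/2 = 7515.2 km = 7.515×10⁶ m.
By Kepler's third law T = 2π√(a³/μ) = 2π × 9.303×10³ = 5.845×10⁴ s.
= 16.24 h.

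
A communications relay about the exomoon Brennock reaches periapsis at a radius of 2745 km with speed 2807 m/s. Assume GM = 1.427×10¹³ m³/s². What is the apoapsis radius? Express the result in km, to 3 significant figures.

r_p = 2.745×10⁶ m.
Specific energy ε = v²/2 − μ/r = -1.259×10⁶ J/kg, so a = −μ/(2ε) = 5.668×10⁶ m.
The apsides satisfy r_p + r_a = 2a, so the apoapsis radius is 2a − r_p = 8.590×10⁶ m = 8590.1 km.

apoapsis radius ≈ 8590 km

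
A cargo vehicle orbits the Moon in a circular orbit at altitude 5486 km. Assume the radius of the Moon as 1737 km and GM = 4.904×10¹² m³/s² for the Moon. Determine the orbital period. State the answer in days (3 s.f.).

r = 1737 + 5486 = 7223.0 km = 7.2230×10⁶ m.
Kepler's third law: T = 2π√(r³/μ) = 2π√((7.223×10⁶)³ / 4.904×10¹²).
r³/μ = 7.684×10⁷ s², so T = 2π × 8.766×10³ = 5.508×10⁴ s.
Converting: 5.508×10⁴ s ÷ 86400 = 0.6375 days.

T ≈ 0.637 days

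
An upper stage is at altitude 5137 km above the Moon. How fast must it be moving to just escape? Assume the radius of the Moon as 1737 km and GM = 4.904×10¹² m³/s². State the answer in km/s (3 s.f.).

r = 1737 + 5137 = 6874.0 km = 6.8740×10⁶ m.
Escape speed v_esc = √(2μ/r) = √(2 × 4.904×10¹² / 6.874×10⁶) = √(1.427×10⁶) = 1194 m/s.
= 1.194 km/s.

v_esc ≈ 1.19 km/s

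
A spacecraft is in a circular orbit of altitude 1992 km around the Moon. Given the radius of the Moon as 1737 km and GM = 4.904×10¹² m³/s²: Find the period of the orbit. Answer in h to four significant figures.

T ≈ 5.675 h

r = 1737 + 1992 = 3729.0 km = 3.7290×10⁶ m.
Kepler's third law: T = 2π√(r³/μ) = 2π√((3.729×10⁶)³ / 4.904×10¹²).
r³/μ = 1.057×10⁷ s², so T = 2π × 3.252×10³ = 2.043×10⁴ s.
Converting: 2.043×10⁴ s ÷ 3600 = 5.675 h.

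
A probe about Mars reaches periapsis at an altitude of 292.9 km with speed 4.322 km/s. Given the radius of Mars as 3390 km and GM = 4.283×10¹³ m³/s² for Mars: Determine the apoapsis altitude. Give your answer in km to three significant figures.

r_p = 3390 + 292.9 = 3682.9 km = 3.683×10⁶ m.
Specific energy ε = v²/2 − μ/r = -2.290×10⁶ J/kg, so a = −μ/(2ε) = 9.353×10⁶ m.
The apsides satisfy r_p + r_a = 2a, so the apoapsis radius is 2a − r_p = 1.502×10⁷ m = 15024 km.
Apoapsis altitude = 15024 − 3390 = 11634 km.

apoapsis altitude ≈ 11600 km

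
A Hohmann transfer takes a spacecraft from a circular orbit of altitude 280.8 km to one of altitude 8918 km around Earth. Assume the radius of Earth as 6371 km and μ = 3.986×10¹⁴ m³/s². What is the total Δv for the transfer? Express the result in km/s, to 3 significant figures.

Δv_total ≈ 2.53 km/s

r₁ = 6371 + 280.8 = 6651.8 km = 6.6518×10⁶ m.
r₂ = 6371 + 8918 = 15289 km = 1.5289×10⁷ m.
Transfer ellipse a_t = (r₁ + r₂)/2 = 1.097×10⁷ m.
At r₁: circular v_c1 = √(μ/r₁) = 7741 m/s; transfer-perigee v_p = √[μ(2/r₁ − 1/a_t)] = 9139 m/s.
Δv₁ = v_p − v_c1 = 1398 m/s.
At r₂: circular v_c2 = √(μ/r₂) = 5106 m/s; transfer-apogee v_a = √[μ(2/r₂ − 1/a_t)] = 3976 m/s.
Δv₂ = v_c2 − v_a = 1130 m/s.
Total Δv = Δv₁ + Δv₂ = 2528 m/s = 2.528 km/s.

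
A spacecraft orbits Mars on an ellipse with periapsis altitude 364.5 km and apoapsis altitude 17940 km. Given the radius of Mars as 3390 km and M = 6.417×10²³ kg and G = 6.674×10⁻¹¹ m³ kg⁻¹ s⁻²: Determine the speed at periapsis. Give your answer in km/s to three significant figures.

μ = GM = 6.674×10⁻¹¹ × 6.417×10²³ = 4.283×10¹³ m³/s².
r_p = 3390 + 364.5 = 3754.5 km = 3.7545×10⁶ m.
r_a = 3390 + 17940 = 21330 km = 2.1330×10⁷ m.
Semi-major axis a = (r_p + r_a)/2 = 12542 km = 1.254×10⁷ m.
Vis-viva: v² = μ(2/r − 1/a) = 4.283×10¹³ × (5.327×10⁻⁷ − 7.973×10⁻⁸) = 1.940×10⁷ m²/s².
v = 4404 m/s = 4.404 km/s.

v ≈ 4.40 km/s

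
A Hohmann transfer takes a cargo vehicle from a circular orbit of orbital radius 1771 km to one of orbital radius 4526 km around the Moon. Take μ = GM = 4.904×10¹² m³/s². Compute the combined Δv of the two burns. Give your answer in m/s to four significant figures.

Δv_total ≈ 591.3 m/s

r₁ = 1771 km = 1.771×10⁶ m.
r₂ = 4526 km = 4.526×10⁶ m.
Transfer ellipse a_t = (r₁ + r₂)/2 = 3.148×10⁶ m.
At r₁: circular v_c1 = √(μ/r₁) = 1664 m/s; transfer-perilune v_p = √[μ(2/r₁ − 1/a_t)] = 1995 m/s.
Δv₁ = v_p − v_c1 = 331.1 m/s.
At r₂: circular v_c2 = √(μ/r₂) = 1041 m/s; transfer-apolune v_a = √[μ(2/r₂ − 1/a_t)] = 780.7 m/s.
Δv₂ = v_c2 − v_a = 260.2 m/s.
Total Δv = Δv₁ + Δv₂ = 591.3 m/s.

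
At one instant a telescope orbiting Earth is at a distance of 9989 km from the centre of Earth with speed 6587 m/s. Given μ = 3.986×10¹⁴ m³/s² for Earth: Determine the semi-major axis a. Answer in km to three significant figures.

a ≈ 10900 km

r = 9.989×10⁶ m.
Vis-viva rearranged: 1/a = 2/r − v²/μ = 2.002×10⁻⁷ − 1.089×10⁻⁷ = 9.137×10⁻⁸ m⁻¹.
a = 1.094×10⁷ m = 10945 km.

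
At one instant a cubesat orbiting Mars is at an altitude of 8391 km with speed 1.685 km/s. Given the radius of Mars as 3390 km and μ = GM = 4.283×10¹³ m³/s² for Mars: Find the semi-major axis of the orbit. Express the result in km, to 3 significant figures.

r = 3390 + 8391 = 11781 km = 1.178×10⁷ m.
Specific orbital energy ε = v²/2 − μ/r = (1685)²/2 − 4.283×10¹³/1.178×10⁷ = -2.216×10⁶ J/kg.
Since ε = −μ/(2a), a = −μ/(2ε) = 9.664×10⁶ m = 9664.2 km.

a ≈ 9660 km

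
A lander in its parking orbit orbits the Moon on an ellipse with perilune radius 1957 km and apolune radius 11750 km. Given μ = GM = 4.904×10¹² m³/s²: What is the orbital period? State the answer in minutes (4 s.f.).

Semi-major axis a = (r_p + r_a)/2 = (1957.0 + 11750)/2 = 6853.5 km = 6.854×10⁶ m.
By Kepler's third law T = 2π√(a³/μ) = 2π × 8.102×10³ = 5.091×10⁴ s.
= 848.4 minutes.

T ≈ 848.4 minutes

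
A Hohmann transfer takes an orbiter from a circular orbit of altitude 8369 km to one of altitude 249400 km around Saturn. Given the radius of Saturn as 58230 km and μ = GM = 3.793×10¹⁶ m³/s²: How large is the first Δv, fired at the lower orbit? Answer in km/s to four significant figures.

Δv ≈ 6.735 km/s

r₁ = 58230 + 8369 = 66599 km = 6.6599×10⁷ m.
r₂ = 58230 + 249400 = 307630 km = 3.0763×10⁸ m.
Transfer ellipse a_t = (r₁ + r₂)/2 = 1.871×10⁸ m.
At r₁: circular v_c1 = √(μ/r₁) = 23860 m/s; transfer-perikrone v_p = √[μ(2/r₁ − 1/a_t)] = 30600 m/s.
Δv₁ = v_p − v_c1 = 6735 m/s.
= 6.735 km/s.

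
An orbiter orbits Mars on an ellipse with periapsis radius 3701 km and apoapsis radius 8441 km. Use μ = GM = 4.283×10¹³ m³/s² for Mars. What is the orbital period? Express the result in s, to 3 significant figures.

T ≈ 14400 s

Semi-major axis a = (r_p + r_a)/2 = (3701.0 + 8441.0)/2 = 6071.0 km = 6.071×10⁶ m.
By Kepler's third law T = 2π√(a³/μ) = 2π × 2.286×10³ = 1.436×10⁴ s.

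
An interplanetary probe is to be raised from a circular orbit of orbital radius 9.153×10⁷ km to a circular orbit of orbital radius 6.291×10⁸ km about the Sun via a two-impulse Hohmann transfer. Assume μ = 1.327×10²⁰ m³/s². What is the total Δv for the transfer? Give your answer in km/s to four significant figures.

r₁ = 9.153×10⁷ km = 9.153×10¹⁰ m.
r₂ = 6.291×10⁸ km = 6.291×10¹¹ m.
Transfer ellipse a_t = (r₁ + r₂)/2 = 3.603×10¹¹ m.
At r₁: circular v_c1 = √(μ/r₁) = 38080 m/s; transfer-perihelion v_p = √[μ(2/r₁ − 1/a_t)] = 50310 m/s.
Δv₁ = v_p − v_c1 = 12240 m/s.
At r₂: circular v_c2 = √(μ/r₂) = 14520 m/s; transfer-aphelion v_a = √[μ(2/r₂ − 1/a_t)] = 7320 m/s.
Δv₂ = v_c2 − v_a = 7204 m/s.
Total Δv = Δv₁ + Δv₂ = 19440 m/s = 19.44 km/s.

Δv_total ≈ 19.44 km/s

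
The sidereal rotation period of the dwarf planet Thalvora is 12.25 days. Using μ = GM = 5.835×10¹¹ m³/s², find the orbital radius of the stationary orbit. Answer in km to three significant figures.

T = 12.25 days = 1.058×10⁶ s.
A synchronous orbit has period T, so by Kepler's third law a = (μT²/4π²)^(1/3).
μT²/4π² = 5.835×10¹¹ × (1.058×10⁶)² / 39.48 = 1.656×10²² m³.
a = 2.549×10⁷ m = 25487 km.

r_sync ≈ 25500 km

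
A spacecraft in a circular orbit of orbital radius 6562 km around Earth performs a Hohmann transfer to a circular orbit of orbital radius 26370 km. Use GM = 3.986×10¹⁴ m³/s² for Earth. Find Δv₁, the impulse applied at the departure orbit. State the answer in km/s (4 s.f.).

Δv ≈ 2.069 km/s

r₁ = 6562 km = 6.562×10⁶ m.
r₂ = 26370 km = 2.637×10⁷ m.
Transfer ellipse a_t = (r₁ + r₂)/2 = 1.647×10⁷ m.
At r₁: circular v_c1 = √(μ/r₁) = 7794 m/s; transfer-perigee v_p = √[μ(2/r₁ − 1/a_t)] = 9863 m/s.
Δv₁ = v_p − v_c1 = 2069 m/s.
= 2.069 km/s.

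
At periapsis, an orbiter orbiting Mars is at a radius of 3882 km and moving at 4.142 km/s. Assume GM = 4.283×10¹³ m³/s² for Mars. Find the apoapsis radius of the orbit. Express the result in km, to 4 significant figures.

r_p = 3.882×10⁶ m.
Specific energy ε = v²/2 − μ/r = -2.455×10⁶ J/kg, so a = −μ/(2ε) = 8.723×10⁶ m.
The apsides satisfy r_p + r_a = 2a, so the apoapsis radius is 2a − r_p = 1.356×10⁷ m = 13565 km.

apoapsis radius ≈ 13560 km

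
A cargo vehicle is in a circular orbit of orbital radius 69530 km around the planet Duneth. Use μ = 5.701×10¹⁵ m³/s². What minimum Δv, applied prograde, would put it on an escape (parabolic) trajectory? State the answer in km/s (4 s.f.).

Δv ≈ 3.751 km/s

r = 69530 km = 6.953×10⁷ m.
Circular speed v_c = √(μ/r) = 9055 m/s.
Escape speed v_esc = √(2μ/r) = √2 × v_c = 12810 m/s.
Δv = v_esc − v_c = 3751 m/s = 3.751 km/s.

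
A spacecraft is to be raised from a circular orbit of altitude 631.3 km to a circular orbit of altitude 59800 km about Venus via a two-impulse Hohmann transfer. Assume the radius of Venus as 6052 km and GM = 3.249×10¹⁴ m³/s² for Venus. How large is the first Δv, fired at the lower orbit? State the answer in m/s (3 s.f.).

r₁ = 6052 + 631.3 = 6683.3 km = 6.6833×10⁶ m.
r₂ = 6052 + 59800 = 65852 km = 6.5852×10⁷ m.
Transfer ellipse a_t = (r₁ + r₂)/2 = 3.627×10⁷ m.
At r₁: circular v_c1 = √(μ/r₁) = 6972 m/s; transfer-periapsis v_p = √[μ(2/r₁ − 1/a_t)] = 9395 m/s.
Δv₁ = v_p − v_c1 = 2423 m/s.

Δv ≈ 2420 m/s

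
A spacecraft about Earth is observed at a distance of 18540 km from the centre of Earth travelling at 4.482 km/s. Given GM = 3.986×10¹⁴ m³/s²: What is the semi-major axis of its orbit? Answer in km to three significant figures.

a ≈ 17400 km

r = 1.854×10⁷ m.
Specific orbital energy ε = v²/2 − μ/r = (4482)²/2 − 3.986×10¹⁴/1.854×10⁷ = -1.146×10⁷ J/kg.
Since ε = −μ/(2a), a = −μ/(2ε) = 1.740×10⁷ m = 17398 km.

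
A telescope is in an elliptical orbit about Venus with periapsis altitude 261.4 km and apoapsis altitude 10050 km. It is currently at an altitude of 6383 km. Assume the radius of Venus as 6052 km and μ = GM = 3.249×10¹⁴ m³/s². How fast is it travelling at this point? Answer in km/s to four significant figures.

r_p = 6052 + 261.4 = 6313.4 km = 6.3134×10⁶ m.
r_a = 6052 + 10050 = 16102 km = 1.6102×10⁷ m.
r = 6052 + 6383 = 12435 km = 1.244×10⁷ m.
Semi-major axis a = (r_p + r_a)/2 = 11208 km = 1.121×10⁷ m.
Vis-viva: v² = μ(2/r − 1/a) = 3.249×10¹⁴ × (1.608×10⁻⁷ − 8.922×10⁻⁸) = 2.327×10⁷ m²/s².
v = 4824 m/s = 4.824 km/s.

v ≈ 4.824 km/s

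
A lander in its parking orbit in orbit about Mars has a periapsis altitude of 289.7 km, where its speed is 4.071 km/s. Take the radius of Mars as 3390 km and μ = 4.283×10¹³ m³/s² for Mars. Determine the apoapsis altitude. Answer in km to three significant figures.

apoapsis altitude ≈ 5700 km

r_p = 3390 + 289.7 = 3679.7 km = 3.680×10⁶ m.
Specific energy ε = v²/2 − μ/r = -3.353×10⁶ J/kg, so a = −μ/(2ε) = 6.387×10⁶ m.
The apsides satisfy r_p + r_a = 2a, so the apoapsis radius is 2a − r_p = 9.094×10⁶ m = 9093.9 km.
Apoapsis altitude = 9093.9 − 3390 = 5703.9 km.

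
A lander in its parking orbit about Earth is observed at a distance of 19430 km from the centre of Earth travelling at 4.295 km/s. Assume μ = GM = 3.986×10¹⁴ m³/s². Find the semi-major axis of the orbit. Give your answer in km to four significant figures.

r = 1.943×10⁷ m.
Vis-viva rearranged: 1/a = 2/r − v²/μ = 1.029×10⁻⁷ − 4.628×10⁻⁸ = 5.665×10⁻⁸ m⁻¹.
a = 1.765×10⁷ m = 17651 km.

a ≈ 17650 km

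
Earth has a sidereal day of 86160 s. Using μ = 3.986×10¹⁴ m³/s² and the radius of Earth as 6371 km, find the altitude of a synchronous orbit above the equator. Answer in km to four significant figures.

h_sync ≈ 35790 km

A synchronous orbit has period T, so by Kepler's third law a = (μT²/4π²)^(1/3).
μT²/4π² = 3.986×10¹⁴ × (8.616×10⁴)² / 39.48 = 7.495×10²² m³.
a = 4.216×10⁷ m = 42163 km.
Altitude h = a − R = 42163 − 6371 = 35792 km.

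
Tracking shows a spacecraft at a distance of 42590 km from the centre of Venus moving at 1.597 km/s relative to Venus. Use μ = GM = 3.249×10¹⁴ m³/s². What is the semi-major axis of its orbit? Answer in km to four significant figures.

r = 4.259×10⁷ m.
Vis-viva rearranged: 1/a = 2/r − v²/μ = 4.696×10⁻⁸ − 7.850×10⁻⁹ = 3.911×10⁻⁸ m⁻¹.
a = 2.557×10⁷ m = 25569 km.

a ≈ 25570 km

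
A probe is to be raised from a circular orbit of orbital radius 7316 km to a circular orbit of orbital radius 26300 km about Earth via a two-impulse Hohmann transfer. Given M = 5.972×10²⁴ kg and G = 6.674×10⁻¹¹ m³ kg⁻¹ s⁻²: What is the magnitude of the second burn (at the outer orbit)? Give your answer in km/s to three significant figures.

Δv ≈ 1.32 km/s

μ = GM = 6.674×10⁻¹¹ × 5.972×10²⁴ = 3.986×10¹⁴ m³/s².
r₁ = 7316 km = 7.316×10⁶ m.
r₂ = 26300 km = 2.630×10⁷ m.
Transfer ellipse a_t = (r₁ + r₂)/2 = 1.681×10⁷ m.
At r₁: circular v_c1 = √(μ/r₁) = 7381 m/s; transfer-perigee v_p = √[μ(2/r₁ − 1/a_t)] = 9233 m/s.
At r₂: circular v_c2 = √(μ/r₂) = 3893 m/s; transfer-apogee v_a = √[μ(2/r₂ − 1/a_t)] = 2568 m/s.
Δv₂ = v_c2 − v_a = 1325 m/s.
= 1.325 km/s.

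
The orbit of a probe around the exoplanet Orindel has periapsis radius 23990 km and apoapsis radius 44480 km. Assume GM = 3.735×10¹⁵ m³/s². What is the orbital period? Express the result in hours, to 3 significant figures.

T ≈ 5.72 hours

Semi-major axis a = (r_p + r_a)/2 = (23990 + 44480)/2 = 34235 km = 3.424×10⁷ m.
By Kepler's third law T = 2π√(a³/μ) = 2π × 3.278×10³ = 2.059×10⁴ s.
= 5.721 hours.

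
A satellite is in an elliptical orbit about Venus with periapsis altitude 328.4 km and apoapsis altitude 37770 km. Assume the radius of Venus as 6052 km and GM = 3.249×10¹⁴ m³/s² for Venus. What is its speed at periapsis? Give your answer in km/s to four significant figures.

r_p = 6052 + 328.4 = 6380.4 km = 6.3804×10⁶ m.
r_a = 6052 + 37770 = 43822 km = 4.3822×10⁷ m.
Semi-major axis a = (r_p + r_a)/2 = 25101 km = 2.510×10⁷ m.
Vis-viva: v² = μ(2/r − 1/a) = 3.249×10¹⁴ × (3.135×10⁻⁷ − 3.984×10⁻⁸) = 8.890×10⁷ m²/s².
v = 9429 m/s = 9.429 km/s.

v ≈ 9.429 km/s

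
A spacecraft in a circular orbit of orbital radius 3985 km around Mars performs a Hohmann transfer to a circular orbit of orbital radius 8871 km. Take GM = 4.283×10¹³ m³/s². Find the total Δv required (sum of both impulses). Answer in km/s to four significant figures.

r₁ = 3985 km = 3.985×10⁶ m.
r₂ = 8871 km = 8.871×10⁶ m.
Transfer ellipse a_t = (r₁ + r₂)/2 = 6.428×10⁶ m.
At r₁: circular v_c1 = √(μ/r₁) = 3278 m/s; transfer-periapsis v_p = √[μ(2/r₁ − 1/a_t)] = 3851 m/s.
Δv₁ = v_p − v_c1 = 572.9 m/s.
At r₂: circular v_c2 = √(μ/r₂) = 2197 m/s; transfer-apoapsis v_a = √[μ(2/r₂ − 1/a_t)] = 1730 m/s.
Δv₂ = v_c2 − v_a = 467.2 m/s.
Total Δv = Δv₁ + Δv₂ = 1040 m/s = 1.040 km/s.

Δv_total ≈ 1.040 km/s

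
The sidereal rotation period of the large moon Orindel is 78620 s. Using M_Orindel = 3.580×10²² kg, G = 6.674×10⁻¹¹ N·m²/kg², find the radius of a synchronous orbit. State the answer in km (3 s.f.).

r_sync ≈ 7210 km

μ = GM = 6.674×10⁻¹¹ × 3.580×10²² = 2.389×10¹² m³/s².
A synchronous orbit has period T, so by Kepler's third law a = (μT²/4π²)^(1/3).
μT²/4π² = 2.389×10¹² × (7.862×10⁴)² / 39.48 = 3.741×10²⁰ m³.
a = 7.205×10⁶ m = 7205.4 km.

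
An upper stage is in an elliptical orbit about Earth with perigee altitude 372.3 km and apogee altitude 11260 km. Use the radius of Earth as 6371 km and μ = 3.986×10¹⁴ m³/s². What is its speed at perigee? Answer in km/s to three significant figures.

r_p = 6371 + 372.3 = 6743.3 km = 6.7433×10⁶ m.
r_a = 6371 + 11260 = 17631 km = 1.7631×10⁷ m.
Semi-major axis a = (r_p + r_a)/2 = 12187 km = 1.219×10⁷ m.
Vis-viva: v² = μ(2/r − 1/a) = 3.986×10¹⁴ × (2.966×10⁻⁷ − 8.205×10⁻⁸) = 8.551×10⁷ m²/s².
v = 9247 m/s = 9.247 km/s.

v ≈ 9.25 km/s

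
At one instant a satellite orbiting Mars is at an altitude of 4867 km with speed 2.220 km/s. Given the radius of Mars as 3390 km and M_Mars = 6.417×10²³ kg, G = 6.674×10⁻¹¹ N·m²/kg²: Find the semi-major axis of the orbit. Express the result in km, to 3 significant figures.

μ = GM = 6.674×10⁻¹¹ × 6.417×10²³ = 4.283×10¹³ m³/s².
r = 3390 + 4867 = 8257.0 km = 8.257×10⁶ m.
Vis-viva rearranged: 1/a = 2/r − v²/μ = 2.422×10⁻⁷ − 1.151×10⁻⁷ = 1.271×10⁻⁷ m⁻¹.
a = 7.865×10⁶ m = 7865.2 km.

a ≈ 7870 km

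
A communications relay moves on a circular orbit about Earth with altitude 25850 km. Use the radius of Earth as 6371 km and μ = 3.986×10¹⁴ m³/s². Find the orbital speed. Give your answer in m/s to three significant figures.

v ≈ 3520 m/s

r = 6371 + 25850 = 32221 km = 3.2221×10⁷ m.
For a circular orbit v = √(μ/r) = √(3.986×10¹⁴ / 3.222×10⁷) = √(1.237×10⁷) = 3517 m/s.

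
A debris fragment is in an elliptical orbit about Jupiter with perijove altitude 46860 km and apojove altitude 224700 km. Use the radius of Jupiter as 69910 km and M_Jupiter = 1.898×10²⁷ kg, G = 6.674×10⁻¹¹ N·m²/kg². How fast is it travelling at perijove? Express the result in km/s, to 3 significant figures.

v ≈ 39.4 km/s

μ = GM = 6.674×10⁻¹¹ × 1.898×10²⁷ = 1.267×10¹⁷ m³/s².
r_p = 69910 + 46860 = 116770 km = 1.1677×10⁸ m.
r_a = 69910 + 224700 = 294610 km = 2.9461×10⁸ m.
Semi-major axis a = (r_p + r_a)/2 = 2.0569×10⁵ km = 2.057×10⁸ m.
Vis-viva: v² = μ(2/r − 1/a) = 1.267×10¹⁷ × (1.713×10⁻⁸ − 4.862×10⁻⁹) = 1.554×10⁹ m²/s².
v = 39420 m/s = 39.42 km/s.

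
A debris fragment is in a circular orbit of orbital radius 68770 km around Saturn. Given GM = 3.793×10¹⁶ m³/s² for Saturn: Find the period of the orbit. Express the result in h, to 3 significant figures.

T ≈ 5.11 h

r = 68770 km = 6.877×10⁷ m.
Kepler's third law: T = 2π√(r³/μ) = 2π√((6.877×10⁷)³ / 3.793×10¹⁶).
r³/μ = 8.575×10⁶ s², so T = 2π × 2.928×10³ = 1.840×10⁴ s.
Converting: 1.840×10⁴ s ÷ 3600 = 5.111 h.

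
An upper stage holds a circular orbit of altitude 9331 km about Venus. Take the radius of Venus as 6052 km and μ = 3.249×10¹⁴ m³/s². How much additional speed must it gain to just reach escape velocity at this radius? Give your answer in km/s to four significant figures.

r = 6052 + 9331 = 15383 km = 1.5383×10⁷ m.
Circular speed v_c = √(μ/r) = 4596 m/s.
Escape speed v_esc = √(2μ/r) = √2 × v_c = 6499 m/s.
Δv = v_esc − v_c = 1904 m/s = 1.904 km/s.

Δv ≈ 1.904 km/s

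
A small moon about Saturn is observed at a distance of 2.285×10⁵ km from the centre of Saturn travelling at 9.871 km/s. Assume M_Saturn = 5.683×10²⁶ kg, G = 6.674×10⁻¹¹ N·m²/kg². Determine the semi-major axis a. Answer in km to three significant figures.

a ≈ 1.62×10⁵ km

μ = GM = 6.674×10⁻¹¹ × 5.683×10²⁶ = 3.793×10¹⁶ m³/s².
r = 2.285×10⁸ m.
Specific orbital energy ε = v²/2 − μ/r = (9871)²/2 − 3.793×10¹⁶/2.285×10⁸ = -1.173×10⁸ J/kg.
Since ε = −μ/(2a), a = −μ/(2ε) = 1.617×10⁸ m = 1.6171×10⁵ km.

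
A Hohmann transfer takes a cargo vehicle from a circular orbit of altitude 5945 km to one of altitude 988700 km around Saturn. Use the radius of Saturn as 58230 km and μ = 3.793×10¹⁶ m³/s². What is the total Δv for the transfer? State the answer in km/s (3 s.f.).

r₁ = 58230 + 5945 = 64175 km = 6.4175×10⁷ m.
r₂ = 58230 + 988700 = 1046900 km = 1.0469×10⁹ m.
Transfer ellipse a_t = (r₁ + r₂)/2 = 5.556×10⁸ m.
At r₁: circular v_c1 = √(μ/r₁) = 24310 m/s; transfer-perikrone v_p = √[μ(2/r₁ − 1/a_t)] = 33370 m/s.
Δv₁ = v_p − v_c1 = 9062 m/s.
At r₂: circular v_c2 = √(μ/r₂) = 6019 m/s; transfer-apokrone v_a = √[μ(2/r₂ − 1/a_t)] = 2046 m/s.
Δv₂ = v_c2 − v_a = 3973 m/s.
Total Δv = Δv₁ + Δv₂ = 13040 m/s = 13.04 km/s.

Δv_total ≈ 13.0 km/s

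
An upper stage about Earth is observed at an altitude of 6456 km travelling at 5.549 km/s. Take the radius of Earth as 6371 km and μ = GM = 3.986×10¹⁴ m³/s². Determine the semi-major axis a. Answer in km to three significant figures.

a ≈ 12700 km

r = 6371 + 6456 = 12827 km = 1.283×10⁷ m.
Vis-viva rearranged: 1/a = 2/r − v²/μ = 1.559×10⁻⁷ − 7.725×10⁻⁸ = 7.867×10⁻⁸ m⁻¹.
a = 1.271×10⁷ m = 12711 km.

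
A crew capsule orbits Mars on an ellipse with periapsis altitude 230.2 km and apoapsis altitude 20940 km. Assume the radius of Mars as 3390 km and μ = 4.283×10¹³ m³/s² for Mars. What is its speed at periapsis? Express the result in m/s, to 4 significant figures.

v ≈ 4538 m/s

r_p = 3390 + 230.2 = 3620.2 km = 3.6202×10⁶ m.
r_a = 3390 + 20940 = 24330 km = 2.4330×10⁷ m.
Semi-major axis a = (r_p + r_a)/2 = 13975 km = 1.398×10⁷ m.
Vis-viva: v² = μ(2/r − 1/a) = 4.283×10¹³ × (5.525×10⁻⁷ − 7.156×10⁻⁸) = 2.060×10⁷ m²/s².
v = 4538 m/s.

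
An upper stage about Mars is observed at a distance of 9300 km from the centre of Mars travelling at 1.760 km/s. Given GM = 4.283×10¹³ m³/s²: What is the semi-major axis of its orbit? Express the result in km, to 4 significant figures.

r = 9.300×10⁶ m.
Specific orbital energy ε = v²/2 − μ/r = (1760)²/2 − 4.283×10¹³/9.300×10⁶ = -3.057×10⁶ J/kg.
Since ε = −μ/(2a), a = −μ/(2ε) = 7.006×10⁶ m = 7006.2 km.

a ≈ 7006 km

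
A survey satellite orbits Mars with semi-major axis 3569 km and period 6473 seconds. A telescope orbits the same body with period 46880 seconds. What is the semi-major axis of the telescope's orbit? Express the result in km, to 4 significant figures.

a₂ ≈ 13360 km

Kepler's third law: a³ ∝ T², so a₂ = a₁ (T₂/T₁)^(2/3).
T₂/T₁ = 7.242, (T₂/T₁)^(2/3) = 3.743.
a₂ = 3569 × 3.743 = 13360 km.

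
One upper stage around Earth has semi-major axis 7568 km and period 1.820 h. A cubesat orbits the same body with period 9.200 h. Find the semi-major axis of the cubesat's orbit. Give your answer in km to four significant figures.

a₂ ≈ 22290 km

Kepler's third law: a³ ∝ T², so a₂ = a₁ (T₂/T₁)^(2/3).
T₂/T₁ = 5.055, (T₂/T₁)^(2/3) = 2.945.
a₂ = 7568 × 2.945 = 22290 km.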